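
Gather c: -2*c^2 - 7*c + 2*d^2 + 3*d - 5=-2*c^2 - 7*c + 2*d^2 + 3*d - 5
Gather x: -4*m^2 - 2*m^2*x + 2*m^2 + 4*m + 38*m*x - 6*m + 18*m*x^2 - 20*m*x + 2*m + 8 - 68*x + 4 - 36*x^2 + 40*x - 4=-2*m^2 + x^2*(18*m - 36) + x*(-2*m^2 + 18*m - 28) + 8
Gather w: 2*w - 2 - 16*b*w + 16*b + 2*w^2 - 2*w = -16*b*w + 16*b + 2*w^2 - 2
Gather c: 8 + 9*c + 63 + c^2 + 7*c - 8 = c^2 + 16*c + 63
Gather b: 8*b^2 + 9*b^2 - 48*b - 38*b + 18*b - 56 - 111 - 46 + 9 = 17*b^2 - 68*b - 204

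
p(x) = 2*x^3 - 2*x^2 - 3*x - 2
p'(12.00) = 813.00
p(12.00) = 3130.00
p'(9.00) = 447.00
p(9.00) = 1267.00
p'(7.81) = 331.74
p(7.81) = 805.34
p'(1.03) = -0.75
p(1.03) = -5.03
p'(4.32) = 91.69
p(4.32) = 108.96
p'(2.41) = 22.21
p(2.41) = 7.15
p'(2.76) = 31.67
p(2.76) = 16.53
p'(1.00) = -1.00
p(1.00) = -5.00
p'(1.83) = 9.77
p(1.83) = -1.93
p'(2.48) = 23.98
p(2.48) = 8.77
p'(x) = 6*x^2 - 4*x - 3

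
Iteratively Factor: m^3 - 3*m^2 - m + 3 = (m + 1)*(m^2 - 4*m + 3) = (m - 3)*(m + 1)*(m - 1)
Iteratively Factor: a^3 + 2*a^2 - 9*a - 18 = (a - 3)*(a^2 + 5*a + 6) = (a - 3)*(a + 3)*(a + 2)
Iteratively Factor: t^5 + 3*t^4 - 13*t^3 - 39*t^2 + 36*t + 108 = (t + 2)*(t^4 + t^3 - 15*t^2 - 9*t + 54) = (t - 2)*(t + 2)*(t^3 + 3*t^2 - 9*t - 27) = (t - 2)*(t + 2)*(t + 3)*(t^2 - 9) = (t - 3)*(t - 2)*(t + 2)*(t + 3)*(t + 3)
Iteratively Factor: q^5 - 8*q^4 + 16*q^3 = (q)*(q^4 - 8*q^3 + 16*q^2) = q^2*(q^3 - 8*q^2 + 16*q) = q^2*(q - 4)*(q^2 - 4*q) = q^3*(q - 4)*(q - 4)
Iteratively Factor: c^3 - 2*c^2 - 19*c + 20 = (c - 5)*(c^2 + 3*c - 4) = (c - 5)*(c - 1)*(c + 4)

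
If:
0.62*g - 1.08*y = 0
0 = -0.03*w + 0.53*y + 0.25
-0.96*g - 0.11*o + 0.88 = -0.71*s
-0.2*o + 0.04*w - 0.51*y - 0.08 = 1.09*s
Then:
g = 1.74193548387097*y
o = 4.34924271350388 - 6.42660541042095*y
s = 1.35962178784482*y - 0.565610283823342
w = 17.6666666666667*y + 8.33333333333333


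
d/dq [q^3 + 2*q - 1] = 3*q^2 + 2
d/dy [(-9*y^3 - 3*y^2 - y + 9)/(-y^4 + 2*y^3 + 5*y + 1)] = (-(27*y^2 + 6*y + 1)*(-y^4 + 2*y^3 + 5*y + 1) + (-4*y^3 + 6*y^2 + 5)*(9*y^3 + 3*y^2 + y - 9))/(-y^4 + 2*y^3 + 5*y + 1)^2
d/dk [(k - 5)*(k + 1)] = 2*k - 4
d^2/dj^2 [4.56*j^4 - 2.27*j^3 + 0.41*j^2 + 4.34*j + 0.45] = 54.72*j^2 - 13.62*j + 0.82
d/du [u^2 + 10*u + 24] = 2*u + 10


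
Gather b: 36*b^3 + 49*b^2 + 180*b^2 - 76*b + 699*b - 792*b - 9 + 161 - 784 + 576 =36*b^3 + 229*b^2 - 169*b - 56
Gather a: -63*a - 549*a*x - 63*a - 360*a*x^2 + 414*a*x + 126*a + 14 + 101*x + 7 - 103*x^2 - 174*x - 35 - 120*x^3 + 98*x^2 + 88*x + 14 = a*(-360*x^2 - 135*x) - 120*x^3 - 5*x^2 + 15*x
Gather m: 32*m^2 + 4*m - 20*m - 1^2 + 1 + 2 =32*m^2 - 16*m + 2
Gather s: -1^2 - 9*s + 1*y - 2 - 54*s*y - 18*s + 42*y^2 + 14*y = s*(-54*y - 27) + 42*y^2 + 15*y - 3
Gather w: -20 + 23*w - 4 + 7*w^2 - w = 7*w^2 + 22*w - 24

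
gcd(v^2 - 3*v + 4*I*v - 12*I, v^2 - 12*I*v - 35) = 1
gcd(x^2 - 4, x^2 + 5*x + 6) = x + 2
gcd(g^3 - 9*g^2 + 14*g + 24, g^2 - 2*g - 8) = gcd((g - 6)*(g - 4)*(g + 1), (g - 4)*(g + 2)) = g - 4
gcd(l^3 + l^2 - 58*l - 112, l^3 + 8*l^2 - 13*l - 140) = l + 7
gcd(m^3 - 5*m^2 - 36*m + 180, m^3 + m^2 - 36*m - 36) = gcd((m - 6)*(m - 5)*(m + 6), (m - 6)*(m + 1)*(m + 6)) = m^2 - 36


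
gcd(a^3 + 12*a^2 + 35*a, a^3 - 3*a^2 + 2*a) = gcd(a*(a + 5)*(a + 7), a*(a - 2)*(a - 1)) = a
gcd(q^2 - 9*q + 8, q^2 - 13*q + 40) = q - 8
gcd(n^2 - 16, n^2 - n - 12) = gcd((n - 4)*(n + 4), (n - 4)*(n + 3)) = n - 4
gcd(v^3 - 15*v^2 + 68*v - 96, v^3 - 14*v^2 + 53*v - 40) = v - 8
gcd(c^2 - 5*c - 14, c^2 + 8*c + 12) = c + 2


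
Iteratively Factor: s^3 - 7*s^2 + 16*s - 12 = (s - 2)*(s^2 - 5*s + 6) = (s - 2)^2*(s - 3)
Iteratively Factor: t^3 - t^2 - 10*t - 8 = (t - 4)*(t^2 + 3*t + 2) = (t - 4)*(t + 1)*(t + 2)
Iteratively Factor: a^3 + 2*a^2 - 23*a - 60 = (a - 5)*(a^2 + 7*a + 12) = (a - 5)*(a + 4)*(a + 3)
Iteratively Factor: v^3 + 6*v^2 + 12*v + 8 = (v + 2)*(v^2 + 4*v + 4) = (v + 2)^2*(v + 2)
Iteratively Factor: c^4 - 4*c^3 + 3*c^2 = (c)*(c^3 - 4*c^2 + 3*c) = c*(c - 3)*(c^2 - c) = c*(c - 3)*(c - 1)*(c)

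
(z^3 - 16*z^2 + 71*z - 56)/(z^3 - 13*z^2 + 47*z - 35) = (z - 8)/(z - 5)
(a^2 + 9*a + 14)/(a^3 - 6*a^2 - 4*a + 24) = (a + 7)/(a^2 - 8*a + 12)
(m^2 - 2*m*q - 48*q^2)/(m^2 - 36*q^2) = (-m + 8*q)/(-m + 6*q)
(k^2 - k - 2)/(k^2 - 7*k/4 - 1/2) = 4*(k + 1)/(4*k + 1)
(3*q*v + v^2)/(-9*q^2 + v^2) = -v/(3*q - v)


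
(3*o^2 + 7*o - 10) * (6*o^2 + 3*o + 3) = 18*o^4 + 51*o^3 - 30*o^2 - 9*o - 30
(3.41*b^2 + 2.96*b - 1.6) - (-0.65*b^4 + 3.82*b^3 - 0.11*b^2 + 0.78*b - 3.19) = 0.65*b^4 - 3.82*b^3 + 3.52*b^2 + 2.18*b + 1.59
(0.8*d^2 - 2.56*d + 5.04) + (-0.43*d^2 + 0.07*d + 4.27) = 0.37*d^2 - 2.49*d + 9.31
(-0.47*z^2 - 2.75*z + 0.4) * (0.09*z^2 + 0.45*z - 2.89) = -0.0423*z^4 - 0.459*z^3 + 0.1568*z^2 + 8.1275*z - 1.156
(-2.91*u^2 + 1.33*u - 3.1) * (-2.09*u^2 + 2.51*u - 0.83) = 6.0819*u^4 - 10.0838*u^3 + 12.2326*u^2 - 8.8849*u + 2.573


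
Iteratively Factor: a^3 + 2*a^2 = (a + 2)*(a^2) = a*(a + 2)*(a)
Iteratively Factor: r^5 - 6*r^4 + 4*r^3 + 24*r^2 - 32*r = (r + 2)*(r^4 - 8*r^3 + 20*r^2 - 16*r) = r*(r + 2)*(r^3 - 8*r^2 + 20*r - 16) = r*(r - 2)*(r + 2)*(r^2 - 6*r + 8) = r*(r - 4)*(r - 2)*(r + 2)*(r - 2)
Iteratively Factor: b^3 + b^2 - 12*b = (b + 4)*(b^2 - 3*b) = b*(b + 4)*(b - 3)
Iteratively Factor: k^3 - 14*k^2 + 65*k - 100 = (k - 4)*(k^2 - 10*k + 25) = (k - 5)*(k - 4)*(k - 5)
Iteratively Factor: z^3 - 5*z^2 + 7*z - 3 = (z - 1)*(z^2 - 4*z + 3) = (z - 3)*(z - 1)*(z - 1)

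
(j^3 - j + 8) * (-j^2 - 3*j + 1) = -j^5 - 3*j^4 + 2*j^3 - 5*j^2 - 25*j + 8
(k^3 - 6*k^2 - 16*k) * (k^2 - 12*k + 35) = k^5 - 18*k^4 + 91*k^3 - 18*k^2 - 560*k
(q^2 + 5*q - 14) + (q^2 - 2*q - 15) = 2*q^2 + 3*q - 29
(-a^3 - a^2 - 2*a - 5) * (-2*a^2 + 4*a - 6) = 2*a^5 - 2*a^4 + 6*a^3 + 8*a^2 - 8*a + 30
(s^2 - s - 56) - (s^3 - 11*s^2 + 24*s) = -s^3 + 12*s^2 - 25*s - 56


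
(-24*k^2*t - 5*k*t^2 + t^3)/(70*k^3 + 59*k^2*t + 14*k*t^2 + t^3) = t*(-24*k^2 - 5*k*t + t^2)/(70*k^3 + 59*k^2*t + 14*k*t^2 + t^3)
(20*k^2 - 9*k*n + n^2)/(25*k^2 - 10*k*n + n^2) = (4*k - n)/(5*k - n)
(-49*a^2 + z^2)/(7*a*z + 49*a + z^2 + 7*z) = (-7*a + z)/(z + 7)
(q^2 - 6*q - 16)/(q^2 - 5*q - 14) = (q - 8)/(q - 7)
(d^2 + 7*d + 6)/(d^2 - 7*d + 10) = (d^2 + 7*d + 6)/(d^2 - 7*d + 10)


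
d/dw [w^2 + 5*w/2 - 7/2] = 2*w + 5/2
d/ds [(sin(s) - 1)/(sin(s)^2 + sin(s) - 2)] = -cos(s)/(sin(s) + 2)^2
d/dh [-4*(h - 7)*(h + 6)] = 4 - 8*h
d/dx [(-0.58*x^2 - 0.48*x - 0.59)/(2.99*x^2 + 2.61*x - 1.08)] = (-0.0785999999999998*x^2 + 4.781*x + 2.0583)/(8.9401*x^4 + 15.6078*x^3 + 0.353699999999998*x^2 - 5.6376*x + 1.1664)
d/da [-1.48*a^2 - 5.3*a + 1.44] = -2.96*a - 5.3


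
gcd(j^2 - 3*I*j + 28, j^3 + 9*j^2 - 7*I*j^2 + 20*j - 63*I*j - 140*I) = j - 7*I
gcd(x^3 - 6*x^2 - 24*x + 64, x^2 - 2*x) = x - 2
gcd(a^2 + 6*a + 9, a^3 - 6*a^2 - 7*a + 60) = a + 3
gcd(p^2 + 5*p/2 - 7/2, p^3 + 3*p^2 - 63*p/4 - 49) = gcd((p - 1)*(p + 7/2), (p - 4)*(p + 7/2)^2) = p + 7/2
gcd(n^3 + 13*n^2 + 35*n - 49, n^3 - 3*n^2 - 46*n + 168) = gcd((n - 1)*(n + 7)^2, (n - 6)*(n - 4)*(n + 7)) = n + 7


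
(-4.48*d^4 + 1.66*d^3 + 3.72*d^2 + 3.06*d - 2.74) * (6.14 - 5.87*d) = 26.2976*d^5 - 37.2514*d^4 - 11.644*d^3 + 4.8786*d^2 + 34.8722*d - 16.8236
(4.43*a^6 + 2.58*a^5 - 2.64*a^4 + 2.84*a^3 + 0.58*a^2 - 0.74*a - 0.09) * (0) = 0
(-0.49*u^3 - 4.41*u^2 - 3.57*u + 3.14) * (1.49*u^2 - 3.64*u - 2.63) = -0.7301*u^5 - 4.7873*u^4 + 12.0218*u^3 + 29.2717*u^2 - 2.0405*u - 8.2582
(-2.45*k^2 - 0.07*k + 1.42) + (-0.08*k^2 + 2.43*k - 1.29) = -2.53*k^2 + 2.36*k + 0.13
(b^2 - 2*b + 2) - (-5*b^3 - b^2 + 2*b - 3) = 5*b^3 + 2*b^2 - 4*b + 5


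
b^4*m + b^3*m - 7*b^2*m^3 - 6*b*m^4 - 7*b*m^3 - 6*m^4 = (b - 3*m)*(b + m)*(b + 2*m)*(b*m + m)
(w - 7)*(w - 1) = w^2 - 8*w + 7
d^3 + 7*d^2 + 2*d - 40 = (d - 2)*(d + 4)*(d + 5)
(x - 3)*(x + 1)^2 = x^3 - x^2 - 5*x - 3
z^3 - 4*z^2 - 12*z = z*(z - 6)*(z + 2)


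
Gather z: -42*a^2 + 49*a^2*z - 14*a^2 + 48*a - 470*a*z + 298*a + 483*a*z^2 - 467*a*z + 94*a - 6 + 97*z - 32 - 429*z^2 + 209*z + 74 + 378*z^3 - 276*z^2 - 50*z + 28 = -56*a^2 + 440*a + 378*z^3 + z^2*(483*a - 705) + z*(49*a^2 - 937*a + 256) + 64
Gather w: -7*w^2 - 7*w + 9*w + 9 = -7*w^2 + 2*w + 9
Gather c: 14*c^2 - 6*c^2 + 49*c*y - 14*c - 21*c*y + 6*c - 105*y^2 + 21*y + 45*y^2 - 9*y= 8*c^2 + c*(28*y - 8) - 60*y^2 + 12*y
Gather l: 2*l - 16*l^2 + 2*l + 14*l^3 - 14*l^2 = 14*l^3 - 30*l^2 + 4*l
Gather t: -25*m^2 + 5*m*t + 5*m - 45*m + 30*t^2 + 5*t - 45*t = -25*m^2 - 40*m + 30*t^2 + t*(5*m - 40)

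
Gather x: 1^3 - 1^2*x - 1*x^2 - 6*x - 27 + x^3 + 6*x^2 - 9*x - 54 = x^3 + 5*x^2 - 16*x - 80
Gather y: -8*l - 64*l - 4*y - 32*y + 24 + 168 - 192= -72*l - 36*y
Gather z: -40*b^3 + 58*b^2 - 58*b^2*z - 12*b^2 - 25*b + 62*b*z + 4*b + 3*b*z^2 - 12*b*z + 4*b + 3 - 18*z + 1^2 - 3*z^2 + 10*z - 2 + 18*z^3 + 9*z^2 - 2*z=-40*b^3 + 46*b^2 - 17*b + 18*z^3 + z^2*(3*b + 6) + z*(-58*b^2 + 50*b - 10) + 2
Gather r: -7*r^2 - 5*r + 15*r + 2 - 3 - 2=-7*r^2 + 10*r - 3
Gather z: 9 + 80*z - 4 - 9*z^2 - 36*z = -9*z^2 + 44*z + 5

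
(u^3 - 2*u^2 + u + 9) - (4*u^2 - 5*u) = u^3 - 6*u^2 + 6*u + 9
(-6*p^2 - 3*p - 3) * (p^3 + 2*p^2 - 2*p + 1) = -6*p^5 - 15*p^4 + 3*p^3 - 6*p^2 + 3*p - 3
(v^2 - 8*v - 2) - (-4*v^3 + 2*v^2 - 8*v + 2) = 4*v^3 - v^2 - 4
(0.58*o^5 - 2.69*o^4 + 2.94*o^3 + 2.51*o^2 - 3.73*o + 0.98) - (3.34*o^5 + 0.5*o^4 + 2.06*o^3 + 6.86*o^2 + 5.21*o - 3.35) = -2.76*o^5 - 3.19*o^4 + 0.88*o^3 - 4.35*o^2 - 8.94*o + 4.33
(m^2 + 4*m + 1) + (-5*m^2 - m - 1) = -4*m^2 + 3*m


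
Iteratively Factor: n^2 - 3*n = (n)*(n - 3)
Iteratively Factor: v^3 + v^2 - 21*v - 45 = (v + 3)*(v^2 - 2*v - 15) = (v - 5)*(v + 3)*(v + 3)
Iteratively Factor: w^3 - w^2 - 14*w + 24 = (w - 3)*(w^2 + 2*w - 8) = (w - 3)*(w + 4)*(w - 2)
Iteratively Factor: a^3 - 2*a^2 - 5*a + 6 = (a - 1)*(a^2 - a - 6) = (a - 1)*(a + 2)*(a - 3)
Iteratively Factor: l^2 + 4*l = (l + 4)*(l)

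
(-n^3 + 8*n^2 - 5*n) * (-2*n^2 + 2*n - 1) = 2*n^5 - 18*n^4 + 27*n^3 - 18*n^2 + 5*n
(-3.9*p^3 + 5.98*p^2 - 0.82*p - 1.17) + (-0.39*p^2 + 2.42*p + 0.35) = -3.9*p^3 + 5.59*p^2 + 1.6*p - 0.82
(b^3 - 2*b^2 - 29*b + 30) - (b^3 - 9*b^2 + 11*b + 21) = 7*b^2 - 40*b + 9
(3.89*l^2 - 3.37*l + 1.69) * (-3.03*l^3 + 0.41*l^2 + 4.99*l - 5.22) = -11.7867*l^5 + 11.806*l^4 + 12.9087*l^3 - 36.4292*l^2 + 26.0245*l - 8.8218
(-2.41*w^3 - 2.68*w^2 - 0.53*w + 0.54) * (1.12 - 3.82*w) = 9.2062*w^4 + 7.5384*w^3 - 0.977*w^2 - 2.6564*w + 0.6048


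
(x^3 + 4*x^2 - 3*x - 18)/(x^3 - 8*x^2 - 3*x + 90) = (x^2 + x - 6)/(x^2 - 11*x + 30)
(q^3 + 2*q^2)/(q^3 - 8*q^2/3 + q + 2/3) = 3*q^2*(q + 2)/(3*q^3 - 8*q^2 + 3*q + 2)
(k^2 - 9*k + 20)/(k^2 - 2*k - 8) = (k - 5)/(k + 2)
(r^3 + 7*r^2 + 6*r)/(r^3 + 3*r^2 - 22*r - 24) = r/(r - 4)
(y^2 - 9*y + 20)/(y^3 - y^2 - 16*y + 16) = (y - 5)/(y^2 + 3*y - 4)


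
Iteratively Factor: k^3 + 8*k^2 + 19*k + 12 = (k + 1)*(k^2 + 7*k + 12) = (k + 1)*(k + 3)*(k + 4)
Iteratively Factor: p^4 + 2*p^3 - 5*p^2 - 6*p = (p + 1)*(p^3 + p^2 - 6*p) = (p - 2)*(p + 1)*(p^2 + 3*p) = (p - 2)*(p + 1)*(p + 3)*(p)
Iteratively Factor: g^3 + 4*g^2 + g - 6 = (g + 2)*(g^2 + 2*g - 3) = (g + 2)*(g + 3)*(g - 1)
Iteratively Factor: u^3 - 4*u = (u)*(u^2 - 4) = u*(u + 2)*(u - 2)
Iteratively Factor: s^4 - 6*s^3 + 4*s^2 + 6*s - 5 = (s - 1)*(s^3 - 5*s^2 - s + 5) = (s - 5)*(s - 1)*(s^2 - 1) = (s - 5)*(s - 1)*(s + 1)*(s - 1)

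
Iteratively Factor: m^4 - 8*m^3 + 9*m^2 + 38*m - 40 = (m - 5)*(m^3 - 3*m^2 - 6*m + 8) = (m - 5)*(m - 1)*(m^2 - 2*m - 8) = (m - 5)*(m - 4)*(m - 1)*(m + 2)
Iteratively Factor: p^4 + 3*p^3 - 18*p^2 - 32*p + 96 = (p - 2)*(p^3 + 5*p^2 - 8*p - 48) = (p - 3)*(p - 2)*(p^2 + 8*p + 16) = (p - 3)*(p - 2)*(p + 4)*(p + 4)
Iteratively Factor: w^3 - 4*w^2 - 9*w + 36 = (w - 3)*(w^2 - w - 12) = (w - 4)*(w - 3)*(w + 3)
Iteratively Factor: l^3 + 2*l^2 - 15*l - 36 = (l + 3)*(l^2 - l - 12) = (l + 3)^2*(l - 4)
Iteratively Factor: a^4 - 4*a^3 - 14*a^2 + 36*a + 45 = (a - 5)*(a^3 + a^2 - 9*a - 9) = (a - 5)*(a + 3)*(a^2 - 2*a - 3) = (a - 5)*(a - 3)*(a + 3)*(a + 1)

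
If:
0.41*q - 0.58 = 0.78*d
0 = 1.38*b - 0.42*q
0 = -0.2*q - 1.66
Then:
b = -2.53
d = -5.11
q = -8.30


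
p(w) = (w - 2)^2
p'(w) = 2*w - 4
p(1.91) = 0.01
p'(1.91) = -0.18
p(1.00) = 1.00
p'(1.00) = -2.00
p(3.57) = 2.46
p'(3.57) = 3.14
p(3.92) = 3.69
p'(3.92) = 3.84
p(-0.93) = 8.58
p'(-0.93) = -5.86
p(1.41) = 0.35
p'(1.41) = -1.18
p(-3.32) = 28.30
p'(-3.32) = -10.64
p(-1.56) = 12.67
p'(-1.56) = -7.12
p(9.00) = 49.00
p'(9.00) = 14.00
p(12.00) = 100.00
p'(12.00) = 20.00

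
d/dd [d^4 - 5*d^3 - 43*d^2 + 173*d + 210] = 4*d^3 - 15*d^2 - 86*d + 173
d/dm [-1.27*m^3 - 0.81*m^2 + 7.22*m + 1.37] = -3.81*m^2 - 1.62*m + 7.22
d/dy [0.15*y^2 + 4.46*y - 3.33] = 0.3*y + 4.46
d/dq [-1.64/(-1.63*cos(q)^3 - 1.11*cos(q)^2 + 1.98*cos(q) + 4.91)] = (8.0196*cos(q)^2 + 3.6408*cos(q) - 3.2472)*sin(q)/(1.63*cos(q)^3 + 1.11*cos(q)^2 - 1.98*cos(q) - 4.91)^2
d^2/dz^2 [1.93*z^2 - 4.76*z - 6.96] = 3.86000000000000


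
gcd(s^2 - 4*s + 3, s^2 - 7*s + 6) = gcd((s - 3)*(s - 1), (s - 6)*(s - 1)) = s - 1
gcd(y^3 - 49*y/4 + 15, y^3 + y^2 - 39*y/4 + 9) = y^2 + 5*y/2 - 6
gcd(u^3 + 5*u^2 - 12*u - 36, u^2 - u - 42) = u + 6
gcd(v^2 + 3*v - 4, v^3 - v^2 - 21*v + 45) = 1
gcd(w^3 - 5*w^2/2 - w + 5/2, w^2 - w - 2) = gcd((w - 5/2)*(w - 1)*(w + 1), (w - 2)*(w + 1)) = w + 1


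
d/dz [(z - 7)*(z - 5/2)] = 2*z - 19/2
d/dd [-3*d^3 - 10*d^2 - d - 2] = -9*d^2 - 20*d - 1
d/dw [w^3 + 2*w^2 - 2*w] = 3*w^2 + 4*w - 2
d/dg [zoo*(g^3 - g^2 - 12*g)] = zoo*(g^2 + g + 1)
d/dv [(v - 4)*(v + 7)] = 2*v + 3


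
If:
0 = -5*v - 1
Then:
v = -1/5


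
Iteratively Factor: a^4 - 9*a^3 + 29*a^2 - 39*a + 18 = (a - 2)*(a^3 - 7*a^2 + 15*a - 9) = (a - 3)*(a - 2)*(a^2 - 4*a + 3) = (a - 3)^2*(a - 2)*(a - 1)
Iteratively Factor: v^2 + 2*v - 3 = (v + 3)*(v - 1)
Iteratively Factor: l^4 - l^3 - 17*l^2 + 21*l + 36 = (l - 3)*(l^3 + 2*l^2 - 11*l - 12) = (l - 3)^2*(l^2 + 5*l + 4) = (l - 3)^2*(l + 4)*(l + 1)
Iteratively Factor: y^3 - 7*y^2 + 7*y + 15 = (y - 5)*(y^2 - 2*y - 3) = (y - 5)*(y - 3)*(y + 1)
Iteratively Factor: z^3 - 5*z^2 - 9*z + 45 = (z - 3)*(z^2 - 2*z - 15) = (z - 5)*(z - 3)*(z + 3)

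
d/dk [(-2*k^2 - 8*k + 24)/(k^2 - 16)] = 8*(k^2 + 2*k + 16)/(k^4 - 32*k^2 + 256)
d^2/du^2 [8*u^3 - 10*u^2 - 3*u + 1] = 48*u - 20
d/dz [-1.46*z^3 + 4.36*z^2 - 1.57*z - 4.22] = -4.38*z^2 + 8.72*z - 1.57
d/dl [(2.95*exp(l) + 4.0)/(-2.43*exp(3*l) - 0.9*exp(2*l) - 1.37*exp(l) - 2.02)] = (14.337*exp(3*l) + 31.815*exp(2*l) + 7.2*exp(l) - 0.479)*exp(l)/(5.9049*exp(6*l) + 4.374*exp(5*l) + 7.4682*exp(4*l) + 12.2832*exp(3*l) + 5.5129*exp(2*l) + 5.5348*exp(l) + 4.0804)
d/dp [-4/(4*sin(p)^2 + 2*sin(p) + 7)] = 8*(4*sin(p) + 1)*cos(p)/(4*sin(p)^2 + 2*sin(p) + 7)^2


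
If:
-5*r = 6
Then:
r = -6/5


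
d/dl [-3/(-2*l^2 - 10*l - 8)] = 3*(-2*l - 5)/(2*(l^2 + 5*l + 4)^2)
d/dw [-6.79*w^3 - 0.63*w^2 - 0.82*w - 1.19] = -20.37*w^2 - 1.26*w - 0.82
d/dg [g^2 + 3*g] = 2*g + 3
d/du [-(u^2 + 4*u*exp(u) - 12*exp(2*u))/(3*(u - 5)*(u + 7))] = (2*(u - 5)*(u + 7)*(-2*u*exp(u) - u + 12*exp(2*u) - 2*exp(u)) + (u - 5)*(u^2 + 4*u*exp(u) - 12*exp(2*u)) + (u + 7)*(u^2 + 4*u*exp(u) - 12*exp(2*u)))/(3*(u - 5)^2*(u + 7)^2)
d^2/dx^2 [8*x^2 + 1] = 16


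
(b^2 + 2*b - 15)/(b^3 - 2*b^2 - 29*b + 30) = (b - 3)/(b^2 - 7*b + 6)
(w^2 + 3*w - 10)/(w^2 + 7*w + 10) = (w - 2)/(w + 2)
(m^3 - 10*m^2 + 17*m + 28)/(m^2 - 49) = (m^2 - 3*m - 4)/(m + 7)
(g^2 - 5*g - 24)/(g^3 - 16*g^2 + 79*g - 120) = (g + 3)/(g^2 - 8*g + 15)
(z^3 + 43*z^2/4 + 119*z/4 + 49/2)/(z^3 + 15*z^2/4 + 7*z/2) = (z + 7)/z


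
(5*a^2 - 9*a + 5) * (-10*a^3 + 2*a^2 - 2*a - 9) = -50*a^5 + 100*a^4 - 78*a^3 - 17*a^2 + 71*a - 45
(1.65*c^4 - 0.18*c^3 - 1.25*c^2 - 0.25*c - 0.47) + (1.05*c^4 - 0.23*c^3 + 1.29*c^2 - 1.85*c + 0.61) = 2.7*c^4 - 0.41*c^3 + 0.04*c^2 - 2.1*c + 0.14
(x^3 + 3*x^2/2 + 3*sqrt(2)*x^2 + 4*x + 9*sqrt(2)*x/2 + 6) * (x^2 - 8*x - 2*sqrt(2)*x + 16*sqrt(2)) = x^5 - 13*x^4/2 + sqrt(2)*x^4 - 20*x^3 - 13*sqrt(2)*x^3/2 - 20*sqrt(2)*x^2 + 52*x^2 + 52*sqrt(2)*x + 96*x + 96*sqrt(2)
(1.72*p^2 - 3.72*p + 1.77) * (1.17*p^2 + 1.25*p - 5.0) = 2.0124*p^4 - 2.2024*p^3 - 11.1791*p^2 + 20.8125*p - 8.85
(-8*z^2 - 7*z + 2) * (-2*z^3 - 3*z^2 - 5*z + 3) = 16*z^5 + 38*z^4 + 57*z^3 + 5*z^2 - 31*z + 6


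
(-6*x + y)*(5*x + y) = -30*x^2 - x*y + y^2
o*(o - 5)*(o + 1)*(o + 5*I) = o^4 - 4*o^3 + 5*I*o^3 - 5*o^2 - 20*I*o^2 - 25*I*o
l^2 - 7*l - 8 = (l - 8)*(l + 1)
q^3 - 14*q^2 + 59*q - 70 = (q - 7)*(q - 5)*(q - 2)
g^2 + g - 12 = (g - 3)*(g + 4)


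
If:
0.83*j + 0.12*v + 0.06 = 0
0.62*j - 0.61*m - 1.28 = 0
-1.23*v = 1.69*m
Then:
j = -0.61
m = -2.72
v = 3.74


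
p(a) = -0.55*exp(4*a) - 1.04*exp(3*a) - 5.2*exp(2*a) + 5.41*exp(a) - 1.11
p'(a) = -2.2*exp(4*a) - 3.12*exp(3*a) - 10.4*exp(2*a) + 5.41*exp(a)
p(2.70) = -31459.61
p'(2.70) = -120346.63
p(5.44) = -1563997473.38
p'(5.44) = -6242714549.81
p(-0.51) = -0.03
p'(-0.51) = -1.46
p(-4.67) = -1.06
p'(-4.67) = 0.05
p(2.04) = -2664.12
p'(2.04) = -9688.70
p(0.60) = -20.87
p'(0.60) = -67.80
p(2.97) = -88966.01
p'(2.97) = -344522.75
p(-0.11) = -1.54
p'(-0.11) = -7.16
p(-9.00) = -1.11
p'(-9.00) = 0.00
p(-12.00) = -1.11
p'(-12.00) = 0.00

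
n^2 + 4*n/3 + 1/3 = (n + 1/3)*(n + 1)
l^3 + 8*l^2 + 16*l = l*(l + 4)^2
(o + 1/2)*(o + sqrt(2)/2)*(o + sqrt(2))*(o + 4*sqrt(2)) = o^4 + o^3/2 + 11*sqrt(2)*o^3/2 + 11*sqrt(2)*o^2/4 + 13*o^2 + 4*sqrt(2)*o + 13*o/2 + 2*sqrt(2)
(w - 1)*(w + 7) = w^2 + 6*w - 7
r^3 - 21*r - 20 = (r - 5)*(r + 1)*(r + 4)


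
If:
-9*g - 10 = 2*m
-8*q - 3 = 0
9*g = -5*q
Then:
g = 5/24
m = -95/16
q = -3/8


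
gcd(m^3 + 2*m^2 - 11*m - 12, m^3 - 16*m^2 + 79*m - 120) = m - 3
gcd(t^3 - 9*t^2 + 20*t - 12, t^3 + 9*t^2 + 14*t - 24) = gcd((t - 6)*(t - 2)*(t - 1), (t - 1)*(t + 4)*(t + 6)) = t - 1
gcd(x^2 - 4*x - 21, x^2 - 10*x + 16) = 1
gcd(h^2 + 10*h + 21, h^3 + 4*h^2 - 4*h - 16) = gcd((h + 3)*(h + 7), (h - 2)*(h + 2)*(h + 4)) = 1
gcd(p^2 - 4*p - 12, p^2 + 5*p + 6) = p + 2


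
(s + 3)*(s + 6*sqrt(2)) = s^2 + 3*s + 6*sqrt(2)*s + 18*sqrt(2)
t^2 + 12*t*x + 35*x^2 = (t + 5*x)*(t + 7*x)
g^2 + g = g*(g + 1)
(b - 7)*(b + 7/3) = b^2 - 14*b/3 - 49/3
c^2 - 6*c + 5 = (c - 5)*(c - 1)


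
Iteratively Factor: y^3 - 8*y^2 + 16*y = (y)*(y^2 - 8*y + 16) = y*(y - 4)*(y - 4)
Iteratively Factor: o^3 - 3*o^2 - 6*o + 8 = (o - 4)*(o^2 + o - 2) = (o - 4)*(o - 1)*(o + 2)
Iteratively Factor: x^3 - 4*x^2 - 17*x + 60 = (x + 4)*(x^2 - 8*x + 15) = (x - 5)*(x + 4)*(x - 3)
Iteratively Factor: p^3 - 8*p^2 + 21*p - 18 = (p - 3)*(p^2 - 5*p + 6) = (p - 3)*(p - 2)*(p - 3)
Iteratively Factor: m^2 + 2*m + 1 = (m + 1)*(m + 1)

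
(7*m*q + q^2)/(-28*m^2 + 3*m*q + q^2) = q/(-4*m + q)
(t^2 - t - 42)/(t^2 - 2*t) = (t^2 - t - 42)/(t*(t - 2))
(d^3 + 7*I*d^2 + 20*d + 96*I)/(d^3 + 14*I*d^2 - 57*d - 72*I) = (d - 4*I)/(d + 3*I)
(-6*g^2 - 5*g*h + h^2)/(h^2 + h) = (-6*g^2 - 5*g*h + h^2)/(h*(h + 1))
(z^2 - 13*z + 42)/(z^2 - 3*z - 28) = (z - 6)/(z + 4)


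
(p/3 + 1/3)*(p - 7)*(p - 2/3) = p^3/3 - 20*p^2/9 - p + 14/9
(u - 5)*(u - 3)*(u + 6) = u^3 - 2*u^2 - 33*u + 90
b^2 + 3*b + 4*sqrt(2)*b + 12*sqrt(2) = (b + 3)*(b + 4*sqrt(2))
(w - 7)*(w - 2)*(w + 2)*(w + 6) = w^4 - w^3 - 46*w^2 + 4*w + 168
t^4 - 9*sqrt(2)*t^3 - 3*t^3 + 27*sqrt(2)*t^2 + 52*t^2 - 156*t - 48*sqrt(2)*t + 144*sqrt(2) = (t - 3)*(t - 4*sqrt(2))*(t - 3*sqrt(2))*(t - 2*sqrt(2))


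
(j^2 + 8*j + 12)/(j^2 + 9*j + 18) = (j + 2)/(j + 3)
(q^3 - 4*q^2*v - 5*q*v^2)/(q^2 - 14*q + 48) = q*(q^2 - 4*q*v - 5*v^2)/(q^2 - 14*q + 48)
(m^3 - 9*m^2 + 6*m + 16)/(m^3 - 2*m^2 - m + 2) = (m - 8)/(m - 1)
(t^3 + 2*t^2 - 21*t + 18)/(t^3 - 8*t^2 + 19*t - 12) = (t + 6)/(t - 4)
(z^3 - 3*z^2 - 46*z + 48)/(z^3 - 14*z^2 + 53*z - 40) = (z + 6)/(z - 5)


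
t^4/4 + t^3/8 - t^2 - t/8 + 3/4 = (t/4 + 1/4)*(t - 3/2)*(t - 1)*(t + 2)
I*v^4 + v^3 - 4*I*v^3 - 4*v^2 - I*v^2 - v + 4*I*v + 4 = (v - 4)*(v + 1)*(v - I)*(I*v - I)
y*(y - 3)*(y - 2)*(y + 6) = y^4 + y^3 - 24*y^2 + 36*y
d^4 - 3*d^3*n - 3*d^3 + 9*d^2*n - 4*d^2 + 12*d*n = d*(d - 4)*(d + 1)*(d - 3*n)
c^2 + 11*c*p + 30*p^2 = (c + 5*p)*(c + 6*p)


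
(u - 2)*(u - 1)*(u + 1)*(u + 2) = u^4 - 5*u^2 + 4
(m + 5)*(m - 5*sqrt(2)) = m^2 - 5*sqrt(2)*m + 5*m - 25*sqrt(2)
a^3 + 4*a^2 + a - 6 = (a - 1)*(a + 2)*(a + 3)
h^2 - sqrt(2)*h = h*(h - sqrt(2))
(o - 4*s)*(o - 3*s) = o^2 - 7*o*s + 12*s^2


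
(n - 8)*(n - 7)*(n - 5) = n^3 - 20*n^2 + 131*n - 280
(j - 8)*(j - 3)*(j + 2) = j^3 - 9*j^2 + 2*j + 48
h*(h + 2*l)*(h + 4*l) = h^3 + 6*h^2*l + 8*h*l^2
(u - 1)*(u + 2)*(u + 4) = u^3 + 5*u^2 + 2*u - 8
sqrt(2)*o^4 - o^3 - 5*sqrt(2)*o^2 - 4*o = o*(o - 2*sqrt(2))*(o + sqrt(2))*(sqrt(2)*o + 1)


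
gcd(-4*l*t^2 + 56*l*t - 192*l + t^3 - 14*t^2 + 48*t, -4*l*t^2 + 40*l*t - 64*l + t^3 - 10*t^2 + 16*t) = -4*l*t + 32*l + t^2 - 8*t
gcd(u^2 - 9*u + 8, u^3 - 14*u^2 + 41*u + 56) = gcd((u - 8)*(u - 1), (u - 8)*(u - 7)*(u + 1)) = u - 8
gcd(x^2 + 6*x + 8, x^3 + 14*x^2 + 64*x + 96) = x + 4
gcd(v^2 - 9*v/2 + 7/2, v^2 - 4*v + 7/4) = v - 7/2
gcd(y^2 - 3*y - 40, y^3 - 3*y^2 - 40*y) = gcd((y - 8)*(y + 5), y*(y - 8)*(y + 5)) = y^2 - 3*y - 40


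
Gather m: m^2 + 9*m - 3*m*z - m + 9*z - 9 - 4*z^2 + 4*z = m^2 + m*(8 - 3*z) - 4*z^2 + 13*z - 9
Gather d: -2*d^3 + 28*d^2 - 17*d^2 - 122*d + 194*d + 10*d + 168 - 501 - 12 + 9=-2*d^3 + 11*d^2 + 82*d - 336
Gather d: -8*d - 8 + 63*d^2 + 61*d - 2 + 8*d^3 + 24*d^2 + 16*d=8*d^3 + 87*d^2 + 69*d - 10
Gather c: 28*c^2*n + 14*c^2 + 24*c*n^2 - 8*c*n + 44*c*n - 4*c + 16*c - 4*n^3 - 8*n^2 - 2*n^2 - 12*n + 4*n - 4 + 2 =c^2*(28*n + 14) + c*(24*n^2 + 36*n + 12) - 4*n^3 - 10*n^2 - 8*n - 2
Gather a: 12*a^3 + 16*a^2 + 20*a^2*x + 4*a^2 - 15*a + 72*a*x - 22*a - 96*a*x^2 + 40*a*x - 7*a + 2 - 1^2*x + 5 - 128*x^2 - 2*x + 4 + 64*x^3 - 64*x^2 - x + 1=12*a^3 + a^2*(20*x + 20) + a*(-96*x^2 + 112*x - 44) + 64*x^3 - 192*x^2 - 4*x + 12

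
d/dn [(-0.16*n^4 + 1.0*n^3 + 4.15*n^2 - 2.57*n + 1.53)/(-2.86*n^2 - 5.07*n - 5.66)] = (0.9152*n^5 - 0.426400000000001*n^4 - 6.5176*n^3 - 45.3707*n^2 - 38.2264*n + 22.3033)/(8.1796*n^4 + 29.0004*n^3 + 58.0801*n^2 + 57.3924*n + 32.0356)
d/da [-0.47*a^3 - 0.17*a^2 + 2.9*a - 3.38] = -1.41*a^2 - 0.34*a + 2.9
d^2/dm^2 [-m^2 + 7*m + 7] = -2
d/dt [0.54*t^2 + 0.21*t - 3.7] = 1.08*t + 0.21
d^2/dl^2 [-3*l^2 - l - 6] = -6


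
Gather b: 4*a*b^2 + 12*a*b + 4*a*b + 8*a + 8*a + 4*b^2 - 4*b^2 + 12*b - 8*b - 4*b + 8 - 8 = 4*a*b^2 + 16*a*b + 16*a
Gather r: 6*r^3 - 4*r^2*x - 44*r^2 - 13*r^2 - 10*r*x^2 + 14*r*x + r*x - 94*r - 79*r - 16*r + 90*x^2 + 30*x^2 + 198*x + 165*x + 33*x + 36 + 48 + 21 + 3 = 6*r^3 + r^2*(-4*x - 57) + r*(-10*x^2 + 15*x - 189) + 120*x^2 + 396*x + 108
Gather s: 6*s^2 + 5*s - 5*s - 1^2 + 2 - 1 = 6*s^2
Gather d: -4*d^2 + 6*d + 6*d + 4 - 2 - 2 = -4*d^2 + 12*d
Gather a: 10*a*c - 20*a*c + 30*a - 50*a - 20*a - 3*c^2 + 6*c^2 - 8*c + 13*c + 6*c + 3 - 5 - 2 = a*(-10*c - 40) + 3*c^2 + 11*c - 4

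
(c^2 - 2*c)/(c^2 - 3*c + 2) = c/(c - 1)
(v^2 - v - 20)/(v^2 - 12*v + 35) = (v + 4)/(v - 7)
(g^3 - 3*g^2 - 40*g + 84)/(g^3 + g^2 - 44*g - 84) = (g - 2)/(g + 2)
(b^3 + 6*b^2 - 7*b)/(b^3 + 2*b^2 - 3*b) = (b + 7)/(b + 3)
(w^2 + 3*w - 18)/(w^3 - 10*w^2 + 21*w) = (w + 6)/(w*(w - 7))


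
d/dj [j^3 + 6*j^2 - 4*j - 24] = 3*j^2 + 12*j - 4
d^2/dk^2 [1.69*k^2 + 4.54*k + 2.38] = 3.38000000000000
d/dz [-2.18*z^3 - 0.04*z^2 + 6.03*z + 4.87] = -6.54*z^2 - 0.08*z + 6.03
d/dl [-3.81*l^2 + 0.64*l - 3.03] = 0.64 - 7.62*l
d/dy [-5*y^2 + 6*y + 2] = 6 - 10*y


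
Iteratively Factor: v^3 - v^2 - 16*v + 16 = (v - 4)*(v^2 + 3*v - 4) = (v - 4)*(v + 4)*(v - 1)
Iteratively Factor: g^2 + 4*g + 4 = (g + 2)*(g + 2)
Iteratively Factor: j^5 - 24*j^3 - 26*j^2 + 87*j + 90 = (j - 5)*(j^4 + 5*j^3 + j^2 - 21*j - 18) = (j - 5)*(j + 3)*(j^3 + 2*j^2 - 5*j - 6) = (j - 5)*(j + 1)*(j + 3)*(j^2 + j - 6) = (j - 5)*(j - 2)*(j + 1)*(j + 3)*(j + 3)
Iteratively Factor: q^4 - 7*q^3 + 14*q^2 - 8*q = (q - 2)*(q^3 - 5*q^2 + 4*q) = (q - 4)*(q - 2)*(q^2 - q) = (q - 4)*(q - 2)*(q - 1)*(q)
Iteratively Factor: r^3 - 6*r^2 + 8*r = (r - 2)*(r^2 - 4*r) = (r - 4)*(r - 2)*(r)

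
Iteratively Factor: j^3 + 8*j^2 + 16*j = (j + 4)*(j^2 + 4*j) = (j + 4)^2*(j)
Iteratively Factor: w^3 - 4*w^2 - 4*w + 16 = (w - 4)*(w^2 - 4) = (w - 4)*(w - 2)*(w + 2)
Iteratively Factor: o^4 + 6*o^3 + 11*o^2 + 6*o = (o + 3)*(o^3 + 3*o^2 + 2*o) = (o + 2)*(o + 3)*(o^2 + o) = o*(o + 2)*(o + 3)*(o + 1)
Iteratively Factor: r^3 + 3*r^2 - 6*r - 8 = (r + 4)*(r^2 - r - 2) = (r - 2)*(r + 4)*(r + 1)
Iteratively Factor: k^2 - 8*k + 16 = (k - 4)*(k - 4)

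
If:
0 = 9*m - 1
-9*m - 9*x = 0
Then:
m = 1/9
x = -1/9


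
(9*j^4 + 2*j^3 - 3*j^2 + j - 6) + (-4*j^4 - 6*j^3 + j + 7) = 5*j^4 - 4*j^3 - 3*j^2 + 2*j + 1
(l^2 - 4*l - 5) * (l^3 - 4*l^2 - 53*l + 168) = l^5 - 8*l^4 - 42*l^3 + 400*l^2 - 407*l - 840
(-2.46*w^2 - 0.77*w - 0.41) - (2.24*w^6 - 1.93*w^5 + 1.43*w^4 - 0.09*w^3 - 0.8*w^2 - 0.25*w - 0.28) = -2.24*w^6 + 1.93*w^5 - 1.43*w^4 + 0.09*w^3 - 1.66*w^2 - 0.52*w - 0.13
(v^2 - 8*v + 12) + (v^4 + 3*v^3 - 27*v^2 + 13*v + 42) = v^4 + 3*v^3 - 26*v^2 + 5*v + 54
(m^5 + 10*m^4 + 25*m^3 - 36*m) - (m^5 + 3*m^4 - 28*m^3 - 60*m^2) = 7*m^4 + 53*m^3 + 60*m^2 - 36*m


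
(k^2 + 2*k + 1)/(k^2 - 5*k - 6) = (k + 1)/(k - 6)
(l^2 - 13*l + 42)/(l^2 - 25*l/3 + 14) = 3*(l - 7)/(3*l - 7)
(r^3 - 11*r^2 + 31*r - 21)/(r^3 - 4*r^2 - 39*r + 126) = (r - 1)/(r + 6)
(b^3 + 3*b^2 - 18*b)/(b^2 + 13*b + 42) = b*(b - 3)/(b + 7)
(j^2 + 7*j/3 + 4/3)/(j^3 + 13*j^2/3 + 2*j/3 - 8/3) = (3*j + 4)/(3*j^2 + 10*j - 8)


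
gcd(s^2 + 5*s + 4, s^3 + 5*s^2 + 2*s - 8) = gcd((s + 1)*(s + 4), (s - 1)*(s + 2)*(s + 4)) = s + 4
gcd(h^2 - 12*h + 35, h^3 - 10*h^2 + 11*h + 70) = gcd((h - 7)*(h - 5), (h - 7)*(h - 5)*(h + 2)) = h^2 - 12*h + 35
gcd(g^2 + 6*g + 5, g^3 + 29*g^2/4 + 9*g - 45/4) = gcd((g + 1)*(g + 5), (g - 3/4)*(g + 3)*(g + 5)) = g + 5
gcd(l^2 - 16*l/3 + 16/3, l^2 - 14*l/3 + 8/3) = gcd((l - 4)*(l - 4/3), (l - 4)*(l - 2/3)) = l - 4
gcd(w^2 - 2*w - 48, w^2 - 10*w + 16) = w - 8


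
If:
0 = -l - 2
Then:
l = -2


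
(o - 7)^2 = o^2 - 14*o + 49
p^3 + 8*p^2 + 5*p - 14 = (p - 1)*(p + 2)*(p + 7)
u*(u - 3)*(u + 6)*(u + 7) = u^4 + 10*u^3 + 3*u^2 - 126*u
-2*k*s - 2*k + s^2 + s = (-2*k + s)*(s + 1)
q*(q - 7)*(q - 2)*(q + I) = q^4 - 9*q^3 + I*q^3 + 14*q^2 - 9*I*q^2 + 14*I*q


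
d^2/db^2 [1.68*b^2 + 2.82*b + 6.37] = 3.36000000000000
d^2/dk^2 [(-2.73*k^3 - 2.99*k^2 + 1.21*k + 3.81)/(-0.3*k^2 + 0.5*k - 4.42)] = (2.22044604925031e-16*k^5 - 5.19576*k^3 - 62.04564*k^2 + 333.061992*k + 119.678592)/(0.027*k^6 - 0.135*k^5 + 1.4184*k^4 - 4.103*k^3 + 20.89776*k^2 - 29.3046*k + 86.350888)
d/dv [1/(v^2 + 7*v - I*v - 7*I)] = (-2*v - 7 + I)/(v^2 + 7*v - I*v - 7*I)^2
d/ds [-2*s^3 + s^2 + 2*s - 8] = -6*s^2 + 2*s + 2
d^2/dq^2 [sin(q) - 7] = -sin(q)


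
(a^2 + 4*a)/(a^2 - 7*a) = (a + 4)/(a - 7)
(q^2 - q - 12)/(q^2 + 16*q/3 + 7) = 3*(q - 4)/(3*q + 7)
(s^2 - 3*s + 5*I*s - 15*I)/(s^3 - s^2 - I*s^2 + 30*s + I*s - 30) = (s - 3)/(s^2 - s*(1 + 6*I) + 6*I)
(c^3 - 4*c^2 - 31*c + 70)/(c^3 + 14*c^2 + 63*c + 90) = (c^2 - 9*c + 14)/(c^2 + 9*c + 18)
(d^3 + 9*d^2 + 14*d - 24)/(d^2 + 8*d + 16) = (d^2 + 5*d - 6)/(d + 4)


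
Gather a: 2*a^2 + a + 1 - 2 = 2*a^2 + a - 1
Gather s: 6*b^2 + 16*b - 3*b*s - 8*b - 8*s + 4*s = 6*b^2 + 8*b + s*(-3*b - 4)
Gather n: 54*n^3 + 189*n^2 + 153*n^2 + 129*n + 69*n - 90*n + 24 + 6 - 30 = 54*n^3 + 342*n^2 + 108*n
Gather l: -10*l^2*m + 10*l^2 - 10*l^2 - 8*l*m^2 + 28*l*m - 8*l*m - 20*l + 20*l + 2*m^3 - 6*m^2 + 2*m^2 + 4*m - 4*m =-10*l^2*m + l*(-8*m^2 + 20*m) + 2*m^3 - 4*m^2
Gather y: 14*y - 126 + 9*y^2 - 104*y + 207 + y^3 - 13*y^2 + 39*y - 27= y^3 - 4*y^2 - 51*y + 54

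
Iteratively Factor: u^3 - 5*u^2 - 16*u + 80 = (u + 4)*(u^2 - 9*u + 20) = (u - 5)*(u + 4)*(u - 4)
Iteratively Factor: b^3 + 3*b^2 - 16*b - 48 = (b - 4)*(b^2 + 7*b + 12) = (b - 4)*(b + 4)*(b + 3)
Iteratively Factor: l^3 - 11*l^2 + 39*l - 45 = (l - 5)*(l^2 - 6*l + 9) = (l - 5)*(l - 3)*(l - 3)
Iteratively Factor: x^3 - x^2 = (x)*(x^2 - x) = x*(x - 1)*(x)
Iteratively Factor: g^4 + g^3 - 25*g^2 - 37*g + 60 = (g + 4)*(g^3 - 3*g^2 - 13*g + 15) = (g - 5)*(g + 4)*(g^2 + 2*g - 3) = (g - 5)*(g - 1)*(g + 4)*(g + 3)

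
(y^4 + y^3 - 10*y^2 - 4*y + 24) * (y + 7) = y^5 + 8*y^4 - 3*y^3 - 74*y^2 - 4*y + 168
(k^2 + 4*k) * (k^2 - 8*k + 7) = k^4 - 4*k^3 - 25*k^2 + 28*k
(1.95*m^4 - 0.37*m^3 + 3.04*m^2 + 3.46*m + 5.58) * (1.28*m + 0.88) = 2.496*m^5 + 1.2424*m^4 + 3.5656*m^3 + 7.104*m^2 + 10.1872*m + 4.9104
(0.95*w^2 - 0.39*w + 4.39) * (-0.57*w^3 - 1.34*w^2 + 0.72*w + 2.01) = -0.5415*w^5 - 1.0507*w^4 - 1.2957*w^3 - 4.2539*w^2 + 2.3769*w + 8.8239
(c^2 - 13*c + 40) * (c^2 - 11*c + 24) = c^4 - 24*c^3 + 207*c^2 - 752*c + 960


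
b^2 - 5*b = b*(b - 5)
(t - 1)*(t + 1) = t^2 - 1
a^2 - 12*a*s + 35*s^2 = (a - 7*s)*(a - 5*s)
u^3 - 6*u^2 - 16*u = u*(u - 8)*(u + 2)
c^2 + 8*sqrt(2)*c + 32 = (c + 4*sqrt(2))^2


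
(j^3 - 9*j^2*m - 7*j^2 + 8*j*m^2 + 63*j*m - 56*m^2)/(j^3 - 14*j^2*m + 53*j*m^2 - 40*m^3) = (j - 7)/(j - 5*m)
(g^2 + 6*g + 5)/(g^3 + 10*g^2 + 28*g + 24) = (g^2 + 6*g + 5)/(g^3 + 10*g^2 + 28*g + 24)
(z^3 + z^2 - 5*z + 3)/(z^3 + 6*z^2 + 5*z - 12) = (z - 1)/(z + 4)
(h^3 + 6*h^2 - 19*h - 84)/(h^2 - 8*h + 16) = (h^2 + 10*h + 21)/(h - 4)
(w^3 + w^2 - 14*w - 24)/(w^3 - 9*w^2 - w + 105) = (w^2 - 2*w - 8)/(w^2 - 12*w + 35)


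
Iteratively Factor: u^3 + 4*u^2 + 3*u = (u)*(u^2 + 4*u + 3) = u*(u + 1)*(u + 3)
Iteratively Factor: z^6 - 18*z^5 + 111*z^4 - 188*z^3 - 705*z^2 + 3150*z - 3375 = (z - 5)*(z^5 - 13*z^4 + 46*z^3 + 42*z^2 - 495*z + 675) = (z - 5)*(z - 3)*(z^4 - 10*z^3 + 16*z^2 + 90*z - 225) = (z - 5)*(z - 3)^2*(z^3 - 7*z^2 - 5*z + 75) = (z - 5)^2*(z - 3)^2*(z^2 - 2*z - 15) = (z - 5)^2*(z - 3)^2*(z + 3)*(z - 5)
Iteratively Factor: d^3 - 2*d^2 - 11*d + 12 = (d - 4)*(d^2 + 2*d - 3) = (d - 4)*(d + 3)*(d - 1)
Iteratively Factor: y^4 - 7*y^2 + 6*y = (y)*(y^3 - 7*y + 6) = y*(y + 3)*(y^2 - 3*y + 2) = y*(y - 2)*(y + 3)*(y - 1)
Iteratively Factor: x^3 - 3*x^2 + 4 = (x - 2)*(x^2 - x - 2) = (x - 2)*(x + 1)*(x - 2)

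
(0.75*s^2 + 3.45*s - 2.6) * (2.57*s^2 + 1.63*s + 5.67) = 1.9275*s^4 + 10.089*s^3 + 3.194*s^2 + 15.3235*s - 14.742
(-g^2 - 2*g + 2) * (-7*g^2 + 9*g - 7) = 7*g^4 + 5*g^3 - 25*g^2 + 32*g - 14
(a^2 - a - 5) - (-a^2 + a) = 2*a^2 - 2*a - 5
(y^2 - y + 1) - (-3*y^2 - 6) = 4*y^2 - y + 7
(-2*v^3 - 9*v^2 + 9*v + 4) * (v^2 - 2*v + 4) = -2*v^5 - 5*v^4 + 19*v^3 - 50*v^2 + 28*v + 16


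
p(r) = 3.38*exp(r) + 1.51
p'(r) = 3.38*exp(r)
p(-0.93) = 2.84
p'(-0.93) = 1.33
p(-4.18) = 1.56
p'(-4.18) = 0.05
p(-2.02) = 1.96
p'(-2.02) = 0.45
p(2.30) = 35.22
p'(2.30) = 33.71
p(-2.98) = 1.68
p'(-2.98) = 0.17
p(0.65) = 7.98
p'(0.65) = 6.47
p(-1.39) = 2.35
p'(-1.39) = 0.84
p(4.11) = 207.51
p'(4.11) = 206.00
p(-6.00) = 1.52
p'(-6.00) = 0.01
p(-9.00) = 1.51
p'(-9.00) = 0.00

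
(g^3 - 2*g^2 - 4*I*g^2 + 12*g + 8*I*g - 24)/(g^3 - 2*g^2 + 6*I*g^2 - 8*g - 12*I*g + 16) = (g - 6*I)/(g + 4*I)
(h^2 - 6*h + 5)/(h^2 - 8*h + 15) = (h - 1)/(h - 3)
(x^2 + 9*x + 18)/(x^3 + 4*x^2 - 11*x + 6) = (x + 3)/(x^2 - 2*x + 1)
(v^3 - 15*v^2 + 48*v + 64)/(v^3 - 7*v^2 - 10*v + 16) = (v^2 - 7*v - 8)/(v^2 + v - 2)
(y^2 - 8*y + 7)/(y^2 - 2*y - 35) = (y - 1)/(y + 5)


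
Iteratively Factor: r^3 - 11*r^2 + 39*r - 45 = (r - 3)*(r^2 - 8*r + 15) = (r - 3)^2*(r - 5)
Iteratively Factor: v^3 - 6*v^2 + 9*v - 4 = (v - 1)*(v^2 - 5*v + 4) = (v - 4)*(v - 1)*(v - 1)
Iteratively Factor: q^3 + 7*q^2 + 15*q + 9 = (q + 3)*(q^2 + 4*q + 3) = (q + 3)^2*(q + 1)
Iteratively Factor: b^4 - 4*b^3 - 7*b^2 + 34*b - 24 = (b - 4)*(b^3 - 7*b + 6) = (b - 4)*(b + 3)*(b^2 - 3*b + 2) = (b - 4)*(b - 1)*(b + 3)*(b - 2)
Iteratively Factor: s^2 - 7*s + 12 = (s - 4)*(s - 3)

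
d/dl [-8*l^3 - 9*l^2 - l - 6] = -24*l^2 - 18*l - 1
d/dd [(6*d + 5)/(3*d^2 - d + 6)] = (18*d^2 - 6*d - (6*d - 1)*(6*d + 5) + 36)/(3*d^2 - d + 6)^2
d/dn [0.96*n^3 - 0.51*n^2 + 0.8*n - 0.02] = 2.88*n^2 - 1.02*n + 0.8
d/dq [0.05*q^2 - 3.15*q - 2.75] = 0.1*q - 3.15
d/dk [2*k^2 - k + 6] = 4*k - 1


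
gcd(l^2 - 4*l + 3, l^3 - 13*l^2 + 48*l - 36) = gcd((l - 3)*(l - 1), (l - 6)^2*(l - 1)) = l - 1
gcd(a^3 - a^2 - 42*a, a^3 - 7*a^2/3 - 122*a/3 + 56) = a^2 - a - 42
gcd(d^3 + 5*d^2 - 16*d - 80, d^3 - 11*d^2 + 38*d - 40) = d - 4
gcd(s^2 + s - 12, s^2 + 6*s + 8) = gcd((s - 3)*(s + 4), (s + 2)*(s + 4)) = s + 4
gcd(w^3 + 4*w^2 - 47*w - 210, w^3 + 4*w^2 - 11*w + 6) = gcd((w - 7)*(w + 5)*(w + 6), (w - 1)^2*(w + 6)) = w + 6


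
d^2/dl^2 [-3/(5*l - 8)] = -150/(5*l - 8)^3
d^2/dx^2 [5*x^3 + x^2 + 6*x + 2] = 30*x + 2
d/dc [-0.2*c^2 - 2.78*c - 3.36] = -0.4*c - 2.78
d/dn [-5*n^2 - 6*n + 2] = -10*n - 6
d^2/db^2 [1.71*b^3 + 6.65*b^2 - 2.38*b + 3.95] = 10.26*b + 13.3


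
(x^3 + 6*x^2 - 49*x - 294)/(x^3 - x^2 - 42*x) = (x + 7)/x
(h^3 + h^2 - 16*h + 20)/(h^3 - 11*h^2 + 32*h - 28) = (h + 5)/(h - 7)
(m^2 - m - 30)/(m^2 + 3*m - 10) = (m - 6)/(m - 2)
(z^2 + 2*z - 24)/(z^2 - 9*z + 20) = (z + 6)/(z - 5)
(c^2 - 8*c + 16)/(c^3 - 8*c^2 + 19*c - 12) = (c - 4)/(c^2 - 4*c + 3)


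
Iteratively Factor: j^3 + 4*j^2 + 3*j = (j + 1)*(j^2 + 3*j) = j*(j + 1)*(j + 3)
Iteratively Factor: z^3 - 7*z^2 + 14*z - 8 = (z - 2)*(z^2 - 5*z + 4) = (z - 2)*(z - 1)*(z - 4)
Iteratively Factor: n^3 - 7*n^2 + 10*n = (n - 5)*(n^2 - 2*n) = n*(n - 5)*(n - 2)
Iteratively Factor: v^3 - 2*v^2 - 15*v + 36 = (v - 3)*(v^2 + v - 12) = (v - 3)*(v + 4)*(v - 3)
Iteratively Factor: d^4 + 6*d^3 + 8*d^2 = (d)*(d^3 + 6*d^2 + 8*d) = d*(d + 4)*(d^2 + 2*d) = d*(d + 2)*(d + 4)*(d)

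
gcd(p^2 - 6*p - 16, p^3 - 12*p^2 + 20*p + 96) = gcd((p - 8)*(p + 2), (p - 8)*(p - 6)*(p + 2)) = p^2 - 6*p - 16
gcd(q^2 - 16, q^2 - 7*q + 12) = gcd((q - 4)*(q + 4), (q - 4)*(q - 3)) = q - 4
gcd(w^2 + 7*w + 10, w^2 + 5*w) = w + 5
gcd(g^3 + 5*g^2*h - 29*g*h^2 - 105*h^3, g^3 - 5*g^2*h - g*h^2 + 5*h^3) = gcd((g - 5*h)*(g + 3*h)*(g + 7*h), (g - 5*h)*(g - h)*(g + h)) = g - 5*h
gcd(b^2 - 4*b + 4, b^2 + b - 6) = b - 2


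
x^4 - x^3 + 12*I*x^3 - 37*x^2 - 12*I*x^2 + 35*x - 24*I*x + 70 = (x - 2)*(x + 1)*(x + 5*I)*(x + 7*I)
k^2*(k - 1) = k^3 - k^2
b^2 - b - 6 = (b - 3)*(b + 2)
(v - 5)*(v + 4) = v^2 - v - 20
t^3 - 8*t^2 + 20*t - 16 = (t - 4)*(t - 2)^2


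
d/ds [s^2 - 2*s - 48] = 2*s - 2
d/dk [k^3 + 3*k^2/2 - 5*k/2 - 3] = 3*k^2 + 3*k - 5/2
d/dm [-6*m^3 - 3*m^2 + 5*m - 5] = -18*m^2 - 6*m + 5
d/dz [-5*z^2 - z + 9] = -10*z - 1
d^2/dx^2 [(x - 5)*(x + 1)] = 2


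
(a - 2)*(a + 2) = a^2 - 4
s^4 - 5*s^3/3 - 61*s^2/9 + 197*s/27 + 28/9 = (s - 3)*(s - 4/3)*(s + 1/3)*(s + 7/3)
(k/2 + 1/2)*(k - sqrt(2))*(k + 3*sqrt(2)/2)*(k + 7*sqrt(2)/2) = k^4/2 + k^3/2 + 2*sqrt(2)*k^3 + k^2/4 + 2*sqrt(2)*k^2 - 21*sqrt(2)*k/4 + k/4 - 21*sqrt(2)/4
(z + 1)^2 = z^2 + 2*z + 1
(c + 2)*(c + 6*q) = c^2 + 6*c*q + 2*c + 12*q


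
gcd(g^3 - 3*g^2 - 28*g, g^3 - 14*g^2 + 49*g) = g^2 - 7*g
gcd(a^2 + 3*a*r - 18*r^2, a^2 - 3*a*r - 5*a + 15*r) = -a + 3*r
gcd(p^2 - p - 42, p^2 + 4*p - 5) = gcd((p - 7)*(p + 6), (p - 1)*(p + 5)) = 1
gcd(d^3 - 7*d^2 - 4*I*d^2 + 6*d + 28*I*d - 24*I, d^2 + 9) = 1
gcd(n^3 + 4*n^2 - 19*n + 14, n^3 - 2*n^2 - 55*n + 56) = n^2 + 6*n - 7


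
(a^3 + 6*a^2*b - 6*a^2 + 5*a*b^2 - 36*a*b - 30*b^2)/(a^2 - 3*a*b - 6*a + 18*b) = (a^2 + 6*a*b + 5*b^2)/(a - 3*b)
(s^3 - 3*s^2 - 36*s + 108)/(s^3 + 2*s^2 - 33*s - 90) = (s^2 + 3*s - 18)/(s^2 + 8*s + 15)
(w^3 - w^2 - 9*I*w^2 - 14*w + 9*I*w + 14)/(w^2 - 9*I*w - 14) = w - 1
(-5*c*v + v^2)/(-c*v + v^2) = (5*c - v)/(c - v)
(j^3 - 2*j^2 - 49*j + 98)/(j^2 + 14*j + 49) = (j^2 - 9*j + 14)/(j + 7)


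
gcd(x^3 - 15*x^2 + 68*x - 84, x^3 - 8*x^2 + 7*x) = x - 7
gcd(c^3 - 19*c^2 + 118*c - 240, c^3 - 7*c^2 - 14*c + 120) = c^2 - 11*c + 30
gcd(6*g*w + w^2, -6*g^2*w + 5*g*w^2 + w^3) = 6*g*w + w^2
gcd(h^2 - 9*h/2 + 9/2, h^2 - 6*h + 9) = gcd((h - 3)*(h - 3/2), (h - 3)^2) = h - 3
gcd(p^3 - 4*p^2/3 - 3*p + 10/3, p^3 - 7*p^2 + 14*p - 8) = p^2 - 3*p + 2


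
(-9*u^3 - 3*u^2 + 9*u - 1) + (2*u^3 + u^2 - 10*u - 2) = -7*u^3 - 2*u^2 - u - 3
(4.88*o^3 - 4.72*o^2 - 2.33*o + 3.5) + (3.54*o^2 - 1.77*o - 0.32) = 4.88*o^3 - 1.18*o^2 - 4.1*o + 3.18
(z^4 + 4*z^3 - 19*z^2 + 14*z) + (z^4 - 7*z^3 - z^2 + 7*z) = 2*z^4 - 3*z^3 - 20*z^2 + 21*z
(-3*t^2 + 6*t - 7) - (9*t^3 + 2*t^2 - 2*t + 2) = -9*t^3 - 5*t^2 + 8*t - 9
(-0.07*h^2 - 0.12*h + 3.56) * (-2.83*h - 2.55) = 0.1981*h^3 + 0.5181*h^2 - 9.7688*h - 9.078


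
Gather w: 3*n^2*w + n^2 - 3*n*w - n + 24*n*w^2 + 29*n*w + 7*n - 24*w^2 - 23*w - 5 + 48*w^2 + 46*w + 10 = n^2 + 6*n + w^2*(24*n + 24) + w*(3*n^2 + 26*n + 23) + 5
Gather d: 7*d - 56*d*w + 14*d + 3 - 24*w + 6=d*(21 - 56*w) - 24*w + 9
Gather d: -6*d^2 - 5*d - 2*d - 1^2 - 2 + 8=-6*d^2 - 7*d + 5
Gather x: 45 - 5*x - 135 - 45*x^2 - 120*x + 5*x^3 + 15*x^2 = 5*x^3 - 30*x^2 - 125*x - 90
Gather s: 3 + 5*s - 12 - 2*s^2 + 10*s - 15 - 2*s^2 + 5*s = -4*s^2 + 20*s - 24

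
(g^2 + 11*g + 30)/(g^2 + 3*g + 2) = (g^2 + 11*g + 30)/(g^2 + 3*g + 2)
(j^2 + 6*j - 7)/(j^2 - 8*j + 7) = (j + 7)/(j - 7)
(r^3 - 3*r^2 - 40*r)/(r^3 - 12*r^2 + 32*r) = (r + 5)/(r - 4)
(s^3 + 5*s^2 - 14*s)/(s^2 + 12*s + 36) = s*(s^2 + 5*s - 14)/(s^2 + 12*s + 36)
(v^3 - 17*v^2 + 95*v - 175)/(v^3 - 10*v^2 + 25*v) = (v - 7)/v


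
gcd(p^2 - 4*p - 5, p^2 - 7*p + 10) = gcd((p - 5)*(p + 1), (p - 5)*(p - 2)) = p - 5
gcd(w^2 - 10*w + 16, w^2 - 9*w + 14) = w - 2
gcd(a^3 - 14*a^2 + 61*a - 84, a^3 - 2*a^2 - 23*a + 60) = a^2 - 7*a + 12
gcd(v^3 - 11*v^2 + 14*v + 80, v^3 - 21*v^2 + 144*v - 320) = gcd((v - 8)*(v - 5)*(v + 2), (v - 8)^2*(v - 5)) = v^2 - 13*v + 40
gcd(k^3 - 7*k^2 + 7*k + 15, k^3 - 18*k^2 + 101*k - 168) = k - 3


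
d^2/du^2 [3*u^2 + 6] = 6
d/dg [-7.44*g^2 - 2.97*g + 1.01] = -14.88*g - 2.97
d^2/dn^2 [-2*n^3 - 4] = -12*n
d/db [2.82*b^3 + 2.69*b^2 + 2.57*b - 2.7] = 8.46*b^2 + 5.38*b + 2.57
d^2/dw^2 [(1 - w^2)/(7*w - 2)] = 90/(343*w^3 - 294*w^2 + 84*w - 8)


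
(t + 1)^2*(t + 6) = t^3 + 8*t^2 + 13*t + 6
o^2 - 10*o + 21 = (o - 7)*(o - 3)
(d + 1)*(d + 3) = d^2 + 4*d + 3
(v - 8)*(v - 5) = v^2 - 13*v + 40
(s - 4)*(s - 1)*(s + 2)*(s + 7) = s^4 + 4*s^3 - 27*s^2 - 34*s + 56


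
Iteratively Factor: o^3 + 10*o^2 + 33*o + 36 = (o + 3)*(o^2 + 7*o + 12) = (o + 3)^2*(o + 4)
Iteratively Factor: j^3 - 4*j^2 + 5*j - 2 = (j - 2)*(j^2 - 2*j + 1) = (j - 2)*(j - 1)*(j - 1)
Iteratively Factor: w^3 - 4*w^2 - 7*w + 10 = (w - 5)*(w^2 + w - 2) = (w - 5)*(w - 1)*(w + 2)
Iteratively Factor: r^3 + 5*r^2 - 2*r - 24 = (r + 4)*(r^2 + r - 6) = (r - 2)*(r + 4)*(r + 3)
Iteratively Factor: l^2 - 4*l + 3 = (l - 1)*(l - 3)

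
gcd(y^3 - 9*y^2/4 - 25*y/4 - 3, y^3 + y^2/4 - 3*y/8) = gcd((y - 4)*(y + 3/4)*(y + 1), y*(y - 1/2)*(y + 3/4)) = y + 3/4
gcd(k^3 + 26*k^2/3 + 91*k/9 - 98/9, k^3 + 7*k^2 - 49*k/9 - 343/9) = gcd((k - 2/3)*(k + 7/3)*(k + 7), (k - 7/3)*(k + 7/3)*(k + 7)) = k^2 + 28*k/3 + 49/3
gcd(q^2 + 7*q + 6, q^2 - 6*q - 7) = q + 1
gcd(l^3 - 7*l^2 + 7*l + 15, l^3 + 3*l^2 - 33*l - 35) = l^2 - 4*l - 5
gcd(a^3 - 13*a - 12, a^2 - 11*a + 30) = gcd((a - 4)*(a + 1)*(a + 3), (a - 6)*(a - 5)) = 1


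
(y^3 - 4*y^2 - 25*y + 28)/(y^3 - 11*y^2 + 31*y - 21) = (y + 4)/(y - 3)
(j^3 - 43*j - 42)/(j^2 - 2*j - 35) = (j^2 + 7*j + 6)/(j + 5)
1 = 1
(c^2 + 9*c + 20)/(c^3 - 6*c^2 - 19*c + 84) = (c + 5)/(c^2 - 10*c + 21)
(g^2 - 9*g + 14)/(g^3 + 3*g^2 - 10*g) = (g - 7)/(g*(g + 5))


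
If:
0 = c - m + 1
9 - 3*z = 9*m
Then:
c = -z/3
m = 1 - z/3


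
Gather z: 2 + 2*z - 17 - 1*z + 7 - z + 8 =0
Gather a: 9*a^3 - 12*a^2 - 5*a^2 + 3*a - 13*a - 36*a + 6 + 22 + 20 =9*a^3 - 17*a^2 - 46*a + 48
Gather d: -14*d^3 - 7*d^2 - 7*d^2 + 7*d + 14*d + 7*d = -14*d^3 - 14*d^2 + 28*d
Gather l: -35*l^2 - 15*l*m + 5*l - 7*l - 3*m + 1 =-35*l^2 + l*(-15*m - 2) - 3*m + 1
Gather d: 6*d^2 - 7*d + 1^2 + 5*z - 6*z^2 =6*d^2 - 7*d - 6*z^2 + 5*z + 1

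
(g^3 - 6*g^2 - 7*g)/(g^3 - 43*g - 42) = g/(g + 6)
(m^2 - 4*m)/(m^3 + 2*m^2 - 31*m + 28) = m/(m^2 + 6*m - 7)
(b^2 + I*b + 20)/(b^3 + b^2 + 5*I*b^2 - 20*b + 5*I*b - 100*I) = (b - 4*I)/(b^2 + b - 20)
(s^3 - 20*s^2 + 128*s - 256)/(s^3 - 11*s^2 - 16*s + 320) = (s - 4)/(s + 5)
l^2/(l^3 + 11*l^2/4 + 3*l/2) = 4*l/(4*l^2 + 11*l + 6)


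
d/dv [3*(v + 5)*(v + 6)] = 6*v + 33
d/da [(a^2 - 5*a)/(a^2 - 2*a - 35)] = (3*a^2 - 70*a + 175)/(a^4 - 4*a^3 - 66*a^2 + 140*a + 1225)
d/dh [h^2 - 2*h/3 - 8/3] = 2*h - 2/3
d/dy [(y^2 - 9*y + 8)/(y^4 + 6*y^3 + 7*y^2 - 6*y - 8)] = (-2*y^3 + 17*y^2 + 112*y + 120)/(y^6 + 14*y^5 + 77*y^4 + 212*y^3 + 308*y^2 + 224*y + 64)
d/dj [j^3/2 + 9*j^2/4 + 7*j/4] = 3*j^2/2 + 9*j/2 + 7/4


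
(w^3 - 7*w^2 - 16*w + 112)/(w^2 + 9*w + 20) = (w^2 - 11*w + 28)/(w + 5)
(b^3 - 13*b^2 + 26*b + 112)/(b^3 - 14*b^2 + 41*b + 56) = (b + 2)/(b + 1)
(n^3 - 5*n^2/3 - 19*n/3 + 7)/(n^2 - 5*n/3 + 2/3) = (3*n^2 - 2*n - 21)/(3*n - 2)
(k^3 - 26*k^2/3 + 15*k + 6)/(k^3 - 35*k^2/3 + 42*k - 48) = (3*k + 1)/(3*k - 8)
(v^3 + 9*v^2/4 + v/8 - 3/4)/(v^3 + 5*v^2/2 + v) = (8*v^2 + 2*v - 3)/(4*v*(2*v + 1))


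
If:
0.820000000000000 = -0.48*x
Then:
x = -1.71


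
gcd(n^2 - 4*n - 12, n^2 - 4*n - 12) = n^2 - 4*n - 12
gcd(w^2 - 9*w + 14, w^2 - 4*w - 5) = 1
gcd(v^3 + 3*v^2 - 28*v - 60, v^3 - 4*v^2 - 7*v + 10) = v^2 - 3*v - 10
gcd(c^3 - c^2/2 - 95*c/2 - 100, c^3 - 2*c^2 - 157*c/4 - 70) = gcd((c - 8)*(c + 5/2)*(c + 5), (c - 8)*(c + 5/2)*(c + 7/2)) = c^2 - 11*c/2 - 20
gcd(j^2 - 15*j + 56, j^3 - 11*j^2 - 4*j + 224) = j^2 - 15*j + 56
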